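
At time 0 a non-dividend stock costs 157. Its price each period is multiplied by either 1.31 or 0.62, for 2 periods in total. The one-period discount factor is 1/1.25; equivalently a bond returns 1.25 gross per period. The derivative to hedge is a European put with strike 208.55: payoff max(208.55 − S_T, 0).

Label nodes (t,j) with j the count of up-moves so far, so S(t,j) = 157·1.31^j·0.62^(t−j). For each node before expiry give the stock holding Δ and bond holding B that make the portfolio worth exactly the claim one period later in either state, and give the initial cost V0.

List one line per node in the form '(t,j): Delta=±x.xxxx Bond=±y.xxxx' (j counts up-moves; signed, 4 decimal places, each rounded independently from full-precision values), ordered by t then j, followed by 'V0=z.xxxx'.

(0,0): Delta=-0.5895 Bond=101.5072
(1,0): Delta=-1.0000 Bond=166.8400
(1,1): Delta=-0.5710 Bond=123.0786
V0=8.9524

Since d<R<u, set p* = (R−d)/(u−d) = 0.9130; price each node as the discounted p*-expectation of its children.
Terminal values V(2,·): V(2,0)=148.1992, V(2,1)=81.0346, V(2,2)=0.0000
(1,0): S=97.3400. Δ = (V_up−V_dn)/(S_up−S_dn) = (81.0346−148.1992)/(127.5154−60.3508) = -1.0000. V = [p*·81.0346 + (1−p*)·148.1992]/1.25 = 69.5000. B = V − Δ·S = 166.8400.
(1,1): S=205.6700. Δ = (V_up−V_dn)/(S_up−S_dn) = (0.0000−81.0346)/(269.4277−127.5154) = -0.5710. V = [p*·0.0000 + (1−p*)·81.0346]/1.25 = 5.6372. B = V − Δ·S = 123.0786.
(0,0): S=157.0000. Δ = (V_up−V_dn)/(S_up−S_dn) = (5.6372−69.5000)/(205.6700−97.3400) = -0.5895. V = [p*·5.6372 + (1−p*)·69.5000]/1.25 = 8.9524. B = V − Δ·S = 101.5072.
Each (Δ,B) replicates both successor values, so the strategy is self-financing and V0 is arbitrage-free.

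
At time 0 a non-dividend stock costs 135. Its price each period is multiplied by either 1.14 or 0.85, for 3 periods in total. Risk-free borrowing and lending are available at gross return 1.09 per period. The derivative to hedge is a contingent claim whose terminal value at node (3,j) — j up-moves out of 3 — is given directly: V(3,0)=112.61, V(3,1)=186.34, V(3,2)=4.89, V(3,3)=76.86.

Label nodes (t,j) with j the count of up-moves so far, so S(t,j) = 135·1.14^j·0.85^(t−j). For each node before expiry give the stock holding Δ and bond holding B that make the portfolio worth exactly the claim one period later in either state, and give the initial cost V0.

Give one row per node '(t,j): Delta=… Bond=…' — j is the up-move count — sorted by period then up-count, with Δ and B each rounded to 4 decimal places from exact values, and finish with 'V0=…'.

(0,0): Delta=-0.0064 Bond=46.9061
(1,0): Delta=-3.7895 Bond=485.2359
(1,1): Delta=0.5813 Bond=-39.3116
(2,0): Delta=2.6066 Bond=-94.9497
(2,1): Delta=-4.7830 Bond=658.8773
(2,2): Delta=1.4145 Bond=-189.0427
V0=46.0432

Since d<R<u, set p* = (R−d)/(u−d) = 0.8276; price each node as the discounted p*-expectation of its children.
At expiry t=3: V(3,0)=112.6100, V(3,1)=186.3400, V(3,2)=4.8900, V(3,3)=76.8600
  t=2,j=0: stock 97.5375 → up 111.1927 (V=186.3400), down 82.9069 (V=112.6100). Price 159.2917; hedge Δ=2.6066, bond B=-94.9497.
  t=2,j=1: stock 130.8150 → up 149.1291 (V=4.8900), down 111.1927 (V=186.3400). Price 33.1876; hedge Δ=-4.7830, bond B=658.8773.
  t=2,j=2: stock 175.4460 → up 200.0084 (V=76.8600), down 149.1291 (V=4.8900). Price 59.1297; hedge Δ=1.4145, bond B=-189.0427.
  t=1,j=0: stock 114.7500 → up 130.8150 (V=33.1876), down 97.5375 (V=159.2917). Price 50.3942; hedge Δ=-3.7895, bond B=485.2359.
  t=1,j=1: stock 153.9000 → up 175.4460 (V=59.1297), down 130.8150 (V=33.1876). Price 50.1440; hedge Δ=0.5813, bond B=-39.3116.
  t=0,j=0: stock 135.0000 → up 153.9000 (V=50.1440), down 114.7500 (V=50.3942). Price 46.0432; hedge Δ=-0.0064, bond B=46.9061.
Check: Δ(0,0)·S0 + B(0,0) = 46.0432 = V0.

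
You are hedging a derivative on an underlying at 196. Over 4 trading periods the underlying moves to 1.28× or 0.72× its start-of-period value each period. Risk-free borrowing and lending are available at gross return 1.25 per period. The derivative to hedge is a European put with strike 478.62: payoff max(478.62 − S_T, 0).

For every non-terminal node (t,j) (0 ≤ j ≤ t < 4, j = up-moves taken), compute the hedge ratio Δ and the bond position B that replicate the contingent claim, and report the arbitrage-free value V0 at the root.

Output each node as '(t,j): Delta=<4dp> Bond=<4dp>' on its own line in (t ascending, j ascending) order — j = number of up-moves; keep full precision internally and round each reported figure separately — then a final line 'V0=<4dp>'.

Since d<R<u, set p* = (R−d)/(u−d) = 0.9464; price each node as the discounted p*-expectation of its children.
Terminal payoffs: V(4,0)=425.9472, V(4,1)=384.9795, V(4,2)=312.1481, V(4,3)=182.6699, V(4,4)=0.0000
  t=3,j=0: stock 73.1566 → up 93.6405 (V=384.9795), down 52.6728 (V=425.9472). Price 309.7394; hedge Δ=-1.0000, bond B=382.8960.
  t=3,j=1: stock 130.0562 → up 166.4719 (V=312.1481), down 93.6405 (V=384.9795). Price 252.8398; hedge Δ=-1.0000, bond B=382.8960.
  t=3,j=2: stock 231.2110 → up 295.9501 (V=182.6699), down 166.4719 (V=312.1481). Price 151.6850; hedge Δ=-1.0000, bond B=382.8960.
  t=3,j=3: stock 411.0418 → up 526.1335 (V=0.0000), down 295.9501 (V=182.6699). Price 7.8287; hedge Δ=-0.7936, bond B=334.0250.
  t=2,j=0: stock 101.6064 → up 130.0562 (V=252.8398), down 73.1566 (V=309.7394). Price 204.7104; hedge Δ=-1.0000, bond B=306.3168.
  t=2,j=1: stock 180.6336 → up 231.2110 (V=151.6850), down 130.0562 (V=252.8398). Price 125.6832; hedge Δ=-1.0000, bond B=306.3168.
  t=2,j=2: stock 321.1264 → up 411.0418 (V=7.8287), down 231.2110 (V=151.6850). Price 12.4282; hedge Δ=-0.8000, bond B=269.3145.
  t=1,j=0: stock 141.1200 → up 180.6336 (V=125.6832), down 101.6064 (V=204.7104). Price 103.9334; hedge Δ=-1.0000, bond B=245.0534.
  t=1,j=1: stock 250.8800 → up 321.1264 (V=12.4282), down 180.6336 (V=125.6832). Price 14.7964; hedge Δ=-0.8061, bond B=217.0374.
  t=0,j=0: stock 196.0000 → up 250.8800 (V=14.7964), down 141.1200 (V=103.9334). Price 15.6573; hedge Δ=-0.8121, bond B=174.8306.
Each (Δ,B) replicates both successor values, so the strategy is self-financing and V0 is arbitrage-free.

(0,0): Delta=-0.8121 Bond=174.8306
(1,0): Delta=-1.0000 Bond=245.0534
(1,1): Delta=-0.8061 Bond=217.0374
(2,0): Delta=-1.0000 Bond=306.3168
(2,1): Delta=-1.0000 Bond=306.3168
(2,2): Delta=-0.8000 Bond=269.3145
(3,0): Delta=-1.0000 Bond=382.8960
(3,1): Delta=-1.0000 Bond=382.8960
(3,2): Delta=-1.0000 Bond=382.8960
(3,3): Delta=-0.7936 Bond=334.0250
V0=15.6573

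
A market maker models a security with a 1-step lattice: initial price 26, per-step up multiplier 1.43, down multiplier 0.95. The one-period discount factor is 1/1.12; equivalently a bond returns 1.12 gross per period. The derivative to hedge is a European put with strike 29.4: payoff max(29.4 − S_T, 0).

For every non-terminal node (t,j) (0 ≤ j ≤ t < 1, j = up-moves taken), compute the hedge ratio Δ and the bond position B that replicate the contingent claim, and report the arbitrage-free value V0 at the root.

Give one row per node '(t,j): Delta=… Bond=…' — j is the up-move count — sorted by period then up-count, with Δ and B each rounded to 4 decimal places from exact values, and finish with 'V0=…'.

(0,0): Delta=-0.3766 Bond=12.5019
V0=2.7102

Under the risk-neutral measure, an up-move has probability p* = (R−d)/(u−d) = 0.3542 and values discount at R = 1.12.
At expiry t=1: V(1,0)=4.7000, V(1,1)=0.0000
(0,0): S=26.0000. Δ = (V_up−V_dn)/(S_up−S_dn) = (0.0000−4.7000)/(37.1800−24.7000) = -0.3766. V = [p*·0.0000 + (1−p*)·4.7000]/1.12 = 2.7102. B = V − Δ·S = 12.5019.
Root portfolio cost Δ·26+B reproduces V0=2.7102.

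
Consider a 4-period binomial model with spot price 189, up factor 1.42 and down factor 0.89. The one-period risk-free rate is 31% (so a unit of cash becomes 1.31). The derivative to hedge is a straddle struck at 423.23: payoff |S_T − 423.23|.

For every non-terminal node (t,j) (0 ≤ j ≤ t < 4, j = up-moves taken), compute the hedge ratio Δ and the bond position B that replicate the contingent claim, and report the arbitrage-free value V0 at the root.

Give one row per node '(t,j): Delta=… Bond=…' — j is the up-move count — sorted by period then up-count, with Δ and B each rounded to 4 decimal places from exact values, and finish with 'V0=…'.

(0,0): Delta=0.4705 Bond=-25.3659
(1,0): Delta=-0.5205 Bond=133.4699
(1,1): Delta=0.6331 Bond=-76.8887
(2,0): Delta=-1.0000 Bond=246.6232
(2,1): Delta=-0.4418 Bond=156.0467
(2,2): Delta=0.8096 Bond=-167.9737
(3,0): Delta=-1.0000 Bond=323.0763
(3,1): Delta=-1.0000 Bond=323.0763
(3,2): Delta=-0.3502 Bond=173.3449
(3,3): Delta=1.0000 Bond=-323.0763
V0=63.5534

Since d<R<u, set p* = (R−d)/(u−d) = 0.7925; price each node as the discounted p*-expectation of its children.
Payoff layer (t=4): V(4,0)=304.6472, V(4,1)=234.0304, V(4,2)=121.3610, V(4,3)=58.4037, V(4,4)=345.2192
(3,0): S=133.2391. Δ = (V_up−V_dn)/(S_up−S_dn) = (234.0304−304.6472)/(189.1996−118.5828) = -1.0000. V = [p*·234.0304 + (1−p*)·304.6472]/1.31 = 189.8372. B = V − Δ·S = 323.0763.
(3,1): S=212.5838. Δ = (V_up−V_dn)/(S_up−S_dn) = (121.3610−234.0304)/(301.8690−189.1996) = -1.0000. V = [p*·121.3610 + (1−p*)·234.0304]/1.31 = 110.4925. B = V − Δ·S = 323.0763.
(3,2): S=339.1786. Δ = (V_up−V_dn)/(S_up−S_dn) = (58.4037−121.3610)/(481.6337−301.8690) = -0.3502. V = [p*·58.4037 + (1−p*)·121.3610]/1.31 = 54.5575. B = V − Δ·S = 173.3449.
(3,3): S=541.1614. Δ = (V_up−V_dn)/(S_up−S_dn) = (345.2192−58.4037)/(768.4492−481.6337) = 1.0000. V = [p*·345.2192 + (1−p*)·58.4037]/1.31 = 218.0851. B = V − Δ·S = -323.0763.
(2,0): S=149.7069. Δ = (V_up−V_dn)/(S_up−S_dn) = (110.4925−189.8372)/(212.5838−133.2391) = -1.0000. V = [p*·110.4925 + (1−p*)·189.8372]/1.31 = 96.9163. B = V − Δ·S = 246.6232.
(2,1): S=238.8582. Δ = (V_up−V_dn)/(S_up−S_dn) = (54.5575−110.4925)/(339.1786−212.5838) = -0.4418. V = [p*·54.5575 + (1−p*)·110.4925]/1.31 = 50.5089. B = V − Δ·S = 156.0467.
(2,2): S=381.0996. Δ = (V_up−V_dn)/(S_up−S_dn) = (218.0851−54.5575)/(541.1614−339.1786) = 0.8096. V = [p*·218.0851 + (1−p*)·54.5575]/1.31 = 140.5690. B = V − Δ·S = -167.9737.
(1,0): S=168.2100. Δ = (V_up−V_dn)/(S_up−S_dn) = (50.5089−96.9163)/(238.8582−149.7069) = -0.5205. V = [p*·50.5089 + (1−p*)·96.9163]/1.31 = 45.9089. B = V − Δ·S = 133.4699.
(1,1): S=268.3800. Δ = (V_up−V_dn)/(S_up−S_dn) = (140.5690−50.5089)/(381.0996−238.8582) = 0.6331. V = [p*·140.5690 + (1−p*)·50.5089]/1.31 = 93.0361. B = V − Δ·S = -76.8887.
(0,0): S=189.0000. Δ = (V_up−V_dn)/(S_up−S_dn) = (93.0361−45.9089)/(268.3800−168.2100) = 0.4705. V = [p*·93.0361 + (1−p*)·45.9089]/1.31 = 63.5534. B = V − Δ·S = -25.3659.
Root portfolio cost Δ·189+B reproduces V0=63.5534.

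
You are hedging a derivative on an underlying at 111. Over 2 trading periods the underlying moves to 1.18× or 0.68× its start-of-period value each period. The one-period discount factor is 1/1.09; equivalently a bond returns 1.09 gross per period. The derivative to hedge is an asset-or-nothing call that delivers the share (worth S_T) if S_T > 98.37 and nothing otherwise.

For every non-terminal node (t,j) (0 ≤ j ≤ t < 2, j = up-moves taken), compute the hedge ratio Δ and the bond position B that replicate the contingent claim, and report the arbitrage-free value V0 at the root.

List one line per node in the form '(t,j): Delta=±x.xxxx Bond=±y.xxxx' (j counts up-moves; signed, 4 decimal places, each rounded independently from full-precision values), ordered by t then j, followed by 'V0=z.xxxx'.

(0,0): Delta=2.0950 Bond=-145.0731
(1,0): Delta=0.0000 Bond=0.0000
(1,1): Delta=2.3600 Bond=-192.8410
V0=87.4705

Since d<R<u, set p* = (R−d)/(u−d) = 0.8200; price each node as the discounted p*-expectation of its children.
Terminal values V(2,·): V(2,0)=0.0000, V(2,1)=0.0000, V(2,2)=154.5564
  t=1,j=0: stock 75.4800 → up 89.0664 (V=0.0000), down 51.3264 (V=0.0000). Price 0.0000; hedge Δ=0.0000, bond B=0.0000.
  t=1,j=1: stock 130.9800 → up 154.5564 (V=154.5564), down 89.0664 (V=0.0000). Price 116.2718; hedge Δ=2.3600, bond B=-192.8410.
  t=0,j=0: stock 111.0000 → up 130.9800 (V=116.2718), down 75.4800 (V=0.0000). Price 87.4705; hedge Δ=2.0950, bond B=-145.0731.
Self-financing check: at every node Δ·S+B equals the discounted successor values.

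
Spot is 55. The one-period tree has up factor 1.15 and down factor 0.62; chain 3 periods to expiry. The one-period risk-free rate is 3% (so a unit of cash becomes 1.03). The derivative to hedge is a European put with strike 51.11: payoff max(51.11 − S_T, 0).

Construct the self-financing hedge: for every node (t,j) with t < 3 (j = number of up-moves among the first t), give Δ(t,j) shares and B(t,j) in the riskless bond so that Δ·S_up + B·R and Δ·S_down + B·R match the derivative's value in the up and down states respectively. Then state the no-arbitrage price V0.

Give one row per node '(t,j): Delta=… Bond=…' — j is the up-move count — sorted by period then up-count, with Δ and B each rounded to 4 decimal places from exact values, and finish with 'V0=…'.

Risk-neutral probability p* = (R−d)/(u−d) = (1.03−0.62)/(1.15−0.62) = 0.7736.
Payoff layer (t=3): V(3,0)=38.0020, V(3,1)=26.7967, V(3,2)=6.0128, V(3,3)=0.0000
  t=2,j=0: stock 21.1420 → up 24.3133 (V=26.7967), down 13.1080 (V=38.0020). Price 28.4794; hedge Δ=-1.0000, bond B=49.6214.
  t=2,j=1: stock 39.2150 → up 45.0972 (V=6.0128), down 24.3133 (V=26.7967). Price 10.4064; hedge Δ=-1.0000, bond B=49.6214.
  t=2,j=2: stock 72.7375 → up 83.6481 (V=0.0000), down 45.0972 (V=6.0128). Price 1.3217; hedge Δ=-0.1560, bond B=12.6665.
  t=1,j=0: stock 34.1000 → up 39.2150 (V=10.4064), down 21.1420 (V=28.4794). Price 14.0761; hedge Δ=-1.0000, bond B=48.1761.
  t=1,j=1: stock 63.2500 → up 72.7375 (V=1.3217), down 39.2150 (V=10.4064). Price 3.2802; hedge Δ=-0.2710, bond B=20.4210.
  t=0,j=0: stock 55.0000 → up 63.2500 (V=3.2802), down 34.1000 (V=14.0761). Price 5.5578; hedge Δ=-0.3704, bond B=25.9274.
Self-financing check: at every node Δ·S+B equals the discounted successor values.

(0,0): Delta=-0.3704 Bond=25.9274
(1,0): Delta=-1.0000 Bond=48.1761
(1,1): Delta=-0.2710 Bond=20.4210
(2,0): Delta=-1.0000 Bond=49.6214
(2,1): Delta=-1.0000 Bond=49.6214
(2,2): Delta=-0.1560 Bond=12.6665
V0=5.5578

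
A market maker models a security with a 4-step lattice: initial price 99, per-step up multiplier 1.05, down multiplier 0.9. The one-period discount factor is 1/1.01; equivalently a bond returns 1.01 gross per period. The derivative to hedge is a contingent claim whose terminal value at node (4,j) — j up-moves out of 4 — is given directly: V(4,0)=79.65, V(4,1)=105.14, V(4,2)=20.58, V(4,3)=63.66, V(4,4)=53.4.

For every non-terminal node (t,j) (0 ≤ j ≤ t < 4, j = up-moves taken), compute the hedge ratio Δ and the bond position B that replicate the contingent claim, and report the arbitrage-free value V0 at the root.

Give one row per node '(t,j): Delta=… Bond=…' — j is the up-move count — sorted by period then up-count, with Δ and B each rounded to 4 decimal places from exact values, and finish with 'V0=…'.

(0,0): Delta=0.1139 Bond=39.8476
(1,0): Delta=-0.5936 Bond=103.2771
(1,1): Delta=0.3344 Bond=17.3258
(2,0): Delta=-4.5448 Bond=421.1574
(2,1): Delta=0.6380 Bond=-10.9074
(2,2): Delta=0.2397 Bond=27.8286
(3,0): Delta=2.3546 Bond=-72.5644
(3,1): Delta=-6.6952 Bond=606.4356
(3,2): Delta=2.9237 Bond=-235.5446
(3,3): Delta=-0.5968 Bond=123.9802
V0=51.1204

The replicating-portfolio and risk-neutral prices coincide; use p* = (1.01−0.9)/(1.05−0.9) = 0.7333 for the latter.
At expiry t=4: V(4,0)=79.6500, V(4,1)=105.1400, V(4,2)=20.5800, V(4,3)=63.6600, V(4,4)=53.4000
(3,0): S=72.1710. Δ = (V_up−V_dn)/(S_up−S_dn) = (105.1400−79.6500)/(75.7796−64.9539) = 2.3546. V = [p*·105.1400 + (1−p*)·79.6500]/1.01 = 97.3690. B = V − Δ·S = -72.5644.
(3,1): S=84.1995. Δ = (V_up−V_dn)/(S_up−S_dn) = (20.5800−105.1400)/(88.4095−75.7796) = -6.6952. V = [p*·20.5800 + (1−p*)·105.1400]/1.01 = 42.7023. B = V − Δ·S = 606.4356.
(3,2): S=98.2328. Δ = (V_up−V_dn)/(S_up−S_dn) = (63.6600−20.5800)/(103.1444−88.4095) = 2.9237. V = [p*·63.6600 + (1−p*)·20.5800]/1.01 = 51.6554. B = V − Δ·S = -235.5446.
(3,3): S=114.6049. Δ = (V_up−V_dn)/(S_up−S_dn) = (53.4000−63.6600)/(120.3351−103.1444) = -0.5968. V = [p*·53.4000 + (1−p*)·63.6600]/1.01 = 55.5802. B = V − Δ·S = 123.9802.
(2,0): S=80.1900. Δ = (V_up−V_dn)/(S_up−S_dn) = (42.7023−97.3690)/(84.1995−72.1710) = -4.5448. V = [p*·42.7023 + (1−p*)·97.3690]/1.01 = 56.7130. B = V − Δ·S = 421.1574.
(2,1): S=93.5550. Δ = (V_up−V_dn)/(S_up−S_dn) = (51.6554−42.7023)/(98.2328−84.1995) = 0.6380. V = [p*·51.6554 + (1−p*)·42.7023]/1.01 = 48.7801. B = V − Δ·S = -10.9074.
(2,2): S=109.1475. Δ = (V_up−V_dn)/(S_up−S_dn) = (55.5802−51.6554)/(114.6049−98.2328) = 0.2397. V = [p*·55.5802 + (1−p*)·51.6554]/1.01 = 53.9937. B = V − Δ·S = 27.8286.
(1,0): S=89.1000. Δ = (V_up−V_dn)/(S_up−S_dn) = (48.7801−56.7130)/(93.5550−80.1900) = -0.5936. V = [p*·48.7801 + (1−p*)·56.7130]/1.01 = 50.3916. B = V − Δ·S = 103.2771.
(1,1): S=103.9500. Δ = (V_up−V_dn)/(S_up−S_dn) = (53.9937−48.7801)/(109.1475−93.5550) = 0.3344. V = [p*·53.9937 + (1−p*)·48.7801]/1.01 = 52.0826. B = V − Δ·S = 17.3258.
(0,0): S=99.0000. Δ = (V_up−V_dn)/(S_up−S_dn) = (52.0826−50.3916)/(103.9500−89.1000) = 0.1139. V = [p*·52.0826 + (1−p*)·50.3916]/1.01 = 51.1204. B = V − Δ·S = 39.8476.
Self-financing check: at every node Δ·S+B equals the discounted successor values.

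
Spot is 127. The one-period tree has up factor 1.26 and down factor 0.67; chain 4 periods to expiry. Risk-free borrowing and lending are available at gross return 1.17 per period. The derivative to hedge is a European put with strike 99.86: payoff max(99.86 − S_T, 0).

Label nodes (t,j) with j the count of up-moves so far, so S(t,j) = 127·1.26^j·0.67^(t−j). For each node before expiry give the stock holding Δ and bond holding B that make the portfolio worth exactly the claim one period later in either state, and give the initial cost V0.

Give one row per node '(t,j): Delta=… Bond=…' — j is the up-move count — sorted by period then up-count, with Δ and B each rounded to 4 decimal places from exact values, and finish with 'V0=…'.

(0,0): Delta=-0.0472 Bond=6.8441
(1,0): Delta=-0.2648 Bond=26.5254
(1,1): Delta=-0.0263 Bond=4.6744
(2,0): Delta=-1.0000 Bond=72.9491
(2,1): Delta=-0.1944 Bond=23.4901
(2,2): Delta=-0.0102 Bond=2.2252
(3,0): Delta=-1.0000 Bond=85.3504
(3,1): Delta=-1.0000 Bond=85.3504
(3,2): Delta=-0.1173 Bond=17.0673
(3,3): Delta=0.0000 Bond=0.0000
V0=0.8540

No-arbitrage ⇒ martingale measure with p* = (R−d)/(u−d) = 0.8475.
Payoff layer (t=4): V(4,0)=74.2681, V(4,1)=51.7319, V(4,2)=9.3504, V(4,3)=0.0000, V(4,4)=0.0000
(3,0): S=38.1969. Δ = (V_up−V_dn)/(S_up−S_dn) = (51.7319−74.2681)/(48.1281−25.5919) = -1.0000. V = [p*·51.7319 + (1−p*)·74.2681]/1.17 = 47.1535. B = V − Δ·S = 85.3504.
(3,1): S=71.8330. Δ = (V_up−V_dn)/(S_up−S_dn) = (9.3504−51.7319)/(90.5096−48.1281) = -1.0000. V = [p*·9.3504 + (1−p*)·51.7319]/1.17 = 13.5174. B = V − Δ·S = 85.3504.
(3,2): S=135.0889. Δ = (V_up−V_dn)/(S_up−S_dn) = (0.0000−9.3504)/(170.2120−90.5096) = -0.1173. V = [p*·0.0000 + (1−p*)·9.3504]/1.17 = 1.2191. B = V − Δ·S = 17.0673.
(3,3): S=254.0478. Δ = (V_up−V_dn)/(S_up−S_dn) = (0.0000−0.0000)/(320.1002−170.2120) = 0.0000. V = [p*·0.0000 + (1−p*)·0.0000]/1.17 = 0.0000. B = V − Δ·S = 0.0000.
(2,0): S=57.0103. Δ = (V_up−V_dn)/(S_up−S_dn) = (13.5174−47.1535)/(71.8330−38.1969) = -1.0000. V = [p*·13.5174 + (1−p*)·47.1535]/1.17 = 15.9388. B = V − Δ·S = 72.9491.
(2,1): S=107.2134. Δ = (V_up−V_dn)/(S_up−S_dn) = (1.2191−13.5174)/(135.0889−71.8330) = -0.1944. V = [p*·1.2191 + (1−p*)·13.5174]/1.17 = 2.6454. B = V − Δ·S = 23.4901.
(2,2): S=201.6252. Δ = (V_up−V_dn)/(S_up−S_dn) = (0.0000−1.2191)/(254.0478−135.0889) = -0.0102. V = [p*·0.0000 + (1−p*)·1.2191]/1.17 = 0.1589. B = V − Δ·S = 2.2252.
(1,0): S=85.0900. Δ = (V_up−V_dn)/(S_up−S_dn) = (2.6454−15.9388)/(107.2134−57.0103) = -0.2648. V = [p*·2.6454 + (1−p*)·15.9388]/1.17 = 3.9942. B = V − Δ·S = 26.5254.
(1,1): S=160.0200. Δ = (V_up−V_dn)/(S_up−S_dn) = (0.1589−2.6454)/(201.6252−107.2134) = -0.0263. V = [p*·0.1589 + (1−p*)·2.6454]/1.17 = 0.4600. B = V − Δ·S = 4.6744.
(0,0): S=127.0000. Δ = (V_up−V_dn)/(S_up−S_dn) = (0.4600−3.9942)/(160.0200−85.0900) = -0.0472. V = [p*·0.4600 + (1−p*)·3.9942]/1.17 = 0.8540. B = V − Δ·S = 6.8441.
Root portfolio cost Δ·127+B reproduces V0=0.8540.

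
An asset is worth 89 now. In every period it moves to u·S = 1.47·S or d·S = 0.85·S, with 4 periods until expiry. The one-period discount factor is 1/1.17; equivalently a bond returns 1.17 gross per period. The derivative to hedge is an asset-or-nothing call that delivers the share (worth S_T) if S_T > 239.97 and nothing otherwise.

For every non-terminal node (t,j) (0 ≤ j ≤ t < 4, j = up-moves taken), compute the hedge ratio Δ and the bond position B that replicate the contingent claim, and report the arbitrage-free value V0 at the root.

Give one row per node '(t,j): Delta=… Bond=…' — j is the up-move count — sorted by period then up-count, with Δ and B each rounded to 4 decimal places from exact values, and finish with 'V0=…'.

The replicating-portfolio and risk-neutral prices coincide; use p* = (1.17−0.85)/(1.47−0.85) = 0.5161 for the latter.
Terminal values V(4,·): V(4,0)=0.0000, V(4,1)=0.0000, V(4,2)=0.0000, V(4,3)=240.3040, V(4,4)=415.5845
Node (3,0) S=54.6571: V=(p*·0.0000+(1−p*)·0.0000)/1.17=0.0000; Δ=(0.0000−0.0000)/(80.3460−46.4586)=0.0000; B=V−Δ·S=0.0000
Node (3,1) S=94.5247: V=(p*·0.0000+(1−p*)·0.0000)/1.17=0.0000; Δ=(0.0000−0.0000)/(138.9513−80.3460)=0.0000; B=V−Δ·S=0.0000
Node (3,2) S=163.4721: V=(p*·240.3040+(1−p*)·0.0000)/1.17=106.0067; Δ=(240.3040−0.0000)/(240.3040−138.9513)=2.3710; B=V−Δ·S=-281.5803
Node (3,3) S=282.7105: V=(p*·415.5845+(1−p*)·240.3040)/1.17=282.7105; Δ=(415.5845−240.3040)/(415.5845−240.3040)=1.0000; B=V−Δ·S=0.0000
Node (2,0) S=64.3025: V=(p*·0.0000+(1−p*)·0.0000)/1.17=0.0000; Δ=(0.0000−0.0000)/(94.5247−54.6571)=0.0000; B=V−Δ·S=0.0000
Node (2,1) S=111.2055: V=(p*·106.0067+(1−p*)·0.0000)/1.17=46.7634; Δ=(106.0067−0.0000)/(163.4721−94.5247)=1.5375; B=V−Δ·S=-124.2152
Node (2,2) S=192.3201: V=(p*·282.7105+(1−p*)·106.0067)/1.17=168.5544; Δ=(282.7105−106.0067)/(282.7105−163.4721)=1.4819; B=V−Δ·S=-116.4517
Node (1,0) S=75.6500: V=(p*·46.7634+(1−p*)·0.0000)/1.17=20.6290; Δ=(46.7634−0.0000)/(111.2055−64.3025)=0.9970; B=V−Δ·S=-54.7958
Node (1,1) S=130.8300: V=(p*·168.5544+(1−p*)·46.7634)/1.17=93.6951; Δ=(168.5544−46.7634)/(192.3201−111.2055)=1.5015; B=V−Δ·S=-102.7421
Node (0,0) S=89.0000: V=(p*·93.6951+(1−p*)·20.6290)/1.17=49.8637; Δ=(93.6951−20.6290)/(130.8300−75.6500)=1.3241; B=V−Δ·S=-67.9848
Root portfolio cost Δ·89+B reproduces V0=49.8637.

(0,0): Delta=1.3241 Bond=-67.9848
(1,0): Delta=0.9970 Bond=-54.7958
(1,1): Delta=1.5015 Bond=-102.7421
(2,0): Delta=0.0000 Bond=0.0000
(2,1): Delta=1.5375 Bond=-124.2152
(2,2): Delta=1.4819 Bond=-116.4517
(3,0): Delta=0.0000 Bond=0.0000
(3,1): Delta=0.0000 Bond=0.0000
(3,2): Delta=2.3710 Bond=-281.5803
(3,3): Delta=1.0000 Bond=0.0000
V0=49.8637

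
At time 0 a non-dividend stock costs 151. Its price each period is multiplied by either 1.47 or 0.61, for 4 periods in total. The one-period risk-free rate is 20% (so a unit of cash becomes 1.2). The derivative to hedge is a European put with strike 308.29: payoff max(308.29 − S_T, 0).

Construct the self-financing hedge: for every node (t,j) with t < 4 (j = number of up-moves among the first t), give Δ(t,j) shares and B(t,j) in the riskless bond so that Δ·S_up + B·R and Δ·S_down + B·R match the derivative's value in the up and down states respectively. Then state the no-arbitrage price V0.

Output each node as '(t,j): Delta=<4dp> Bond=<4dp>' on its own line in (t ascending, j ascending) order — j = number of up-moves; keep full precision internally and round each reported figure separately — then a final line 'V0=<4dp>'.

No-arbitrage ⇒ martingale measure with p* = (R−d)/(u−d) = 0.6860.
Payoff layer (t=4): V(4,0)=287.3828, V(4,1)=257.9070, V(4,2)=186.8753, V(4,3)=15.7005, V(4,4)=0.0000
(3,0): S=34.2741. Δ = (V_up−V_dn)/(S_up−S_dn) = (257.9070−287.3828)/(50.3830−20.9072) = -1.0000. V = [p*·257.9070 + (1−p*)·287.3828]/1.2 = 222.6342. B = V − Δ·S = 256.9083.
(3,1): S=82.5950. Δ = (V_up−V_dn)/(S_up−S_dn) = (186.8753−257.9070)/(121.4147−50.3830) = -1.0000. V = [p*·186.8753 + (1−p*)·257.9070]/1.2 = 174.3133. B = V − Δ·S = 256.9083.
(3,2): S=199.0405. Δ = (V_up−V_dn)/(S_up−S_dn) = (15.7005−186.8753)/(292.5895−121.4147) = -1.0000. V = [p*·15.7005 + (1−p*)·186.8753]/1.2 = 57.8678. B = V − Δ·S = 256.9083.
(3,3): S=479.6550. Δ = (V_up−V_dn)/(S_up−S_dn) = (0.0000−15.7005)/(705.0928−292.5895) = -0.0381. V = [p*·0.0000 + (1−p*)·15.7005]/1.2 = 4.1077. B = V − Δ·S = 22.3640.
(2,0): S=56.1871. Δ = (V_up−V_dn)/(S_up−S_dn) = (174.3133−222.6342)/(82.5950−34.2741) = -1.0000. V = [p*·174.3133 + (1−p*)·222.6342]/1.2 = 157.9032. B = V − Δ·S = 214.0903.
(2,1): S=135.4017. Δ = (V_up−V_dn)/(S_up−S_dn) = (57.8678−174.3133)/(199.0405−82.5950) = -1.0000. V = [p*·57.8678 + (1−p*)·174.3133]/1.2 = 78.6886. B = V − Δ·S = 214.0903.
(2,2): S=326.2959. Δ = (V_up−V_dn)/(S_up−S_dn) = (4.1077−57.8678)/(479.6550−199.0405) = -0.1916. V = [p*·4.1077 + (1−p*)·57.8678]/1.2 = 17.4882. B = V − Δ·S = 80.0000.
(1,0): S=92.1100. Δ = (V_up−V_dn)/(S_up−S_dn) = (78.6886−157.9032)/(135.4017−56.1871) = -1.0000. V = [p*·78.6886 + (1−p*)·157.9032]/1.2 = 86.2986. B = V − Δ·S = 178.4086.
(1,1): S=221.9700. Δ = (V_up−V_dn)/(S_up−S_dn) = (17.4882−78.6886)/(326.2959−135.4017) = -0.3206. V = [p*·17.4882 + (1−p*)·78.6886]/1.2 = 30.5852. B = V − Δ·S = 101.7484.
(0,0): S=151.0000. Δ = (V_up−V_dn)/(S_up−S_dn) = (30.5852−86.2986)/(221.9700−92.1100) = -0.4290. V = [p*·30.5852 + (1−p*)·86.2986]/1.2 = 40.0639. B = V − Δ·S = 104.8468.
Root portfolio cost Δ·151+B reproduces V0=40.0639.

(0,0): Delta=-0.4290 Bond=104.8468
(1,0): Delta=-1.0000 Bond=178.4086
(1,1): Delta=-0.3206 Bond=101.7484
(2,0): Delta=-1.0000 Bond=214.0903
(2,1): Delta=-1.0000 Bond=214.0903
(2,2): Delta=-0.1916 Bond=80.0000
(3,0): Delta=-1.0000 Bond=256.9083
(3,1): Delta=-1.0000 Bond=256.9083
(3,2): Delta=-1.0000 Bond=256.9083
(3,3): Delta=-0.0381 Bond=22.3640
V0=40.0639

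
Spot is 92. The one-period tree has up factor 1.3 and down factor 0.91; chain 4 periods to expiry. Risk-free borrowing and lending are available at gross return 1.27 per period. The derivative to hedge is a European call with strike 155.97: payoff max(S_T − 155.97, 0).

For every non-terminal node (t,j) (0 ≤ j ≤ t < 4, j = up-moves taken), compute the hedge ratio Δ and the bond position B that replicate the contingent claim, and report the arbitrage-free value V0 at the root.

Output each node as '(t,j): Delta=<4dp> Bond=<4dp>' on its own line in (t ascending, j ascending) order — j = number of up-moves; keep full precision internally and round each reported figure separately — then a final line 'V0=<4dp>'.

No-arbitrage ⇒ martingale measure with p* = (R−d)/(u−d) = 0.9231.
Terminal values V(4,·): V(4,0)=0.0000, V(4,1)=0.0000, V(4,2)=0.0000, V(4,3)=27.9628, V(4,4)=106.7912
(3,0): S=69.3285. Δ = (V_up−V_dn)/(S_up−S_dn) = (0.0000−0.0000)/(90.1271−63.0890) = 0.0000. V = [p*·0.0000 + (1−p*)·0.0000]/1.27 = 0.0000. B = V − Δ·S = 0.0000.
(3,1): S=99.0408. Δ = (V_up−V_dn)/(S_up−S_dn) = (0.0000−0.0000)/(128.7530−90.1271) = 0.0000. V = [p*·0.0000 + (1−p*)·0.0000]/1.27 = 0.0000. B = V − Δ·S = 0.0000.
(3,2): S=141.4868. Δ = (V_up−V_dn)/(S_up−S_dn) = (27.9628−0.0000)/(183.9328−128.7530) = 0.5068. V = [p*·27.9628 + (1−p*)·0.0000]/1.27 = 20.3243. B = V − Δ·S = -51.3753.
(3,3): S=202.1240. Δ = (V_up−V_dn)/(S_up−S_dn) = (106.7912−27.9628)/(262.7612−183.9328) = 1.0000. V = [p*·106.7912 + (1−p*)·27.9628]/1.27 = 79.3130. B = V − Δ·S = -122.8110.
(2,0): S=76.1852. Δ = (V_up−V_dn)/(S_up−S_dn) = (0.0000−0.0000)/(99.0408−69.3285) = 0.0000. V = [p*·0.0000 + (1−p*)·0.0000]/1.27 = 0.0000. B = V − Δ·S = 0.0000.
(2,1): S=108.8360. Δ = (V_up−V_dn)/(S_up−S_dn) = (20.3243−0.0000)/(141.4868−99.0408) = 0.4788. V = [p*·20.3243 + (1−p*)·0.0000]/1.27 = 14.7724. B = V − Δ·S = -37.3412.
(2,2): S=155.4800. Δ = (V_up−V_dn)/(S_up−S_dn) = (79.3130−20.3243)/(202.1240−141.4868) = 0.9728. V = [p*·79.3130 + (1−p*)·20.3243]/1.27 = 58.8783. B = V − Δ·S = -92.3748.
(1,0): S=83.7200. Δ = (V_up−V_dn)/(S_up−S_dn) = (14.7724−0.0000)/(108.8360−76.1852) = 0.4524. V = [p*·14.7724 + (1−p*)·0.0000]/1.27 = 10.7370. B = V − Δ·S = -27.1408.
(1,1): S=119.6000. Δ = (V_up−V_dn)/(S_up−S_dn) = (58.8783−14.7724)/(155.4800−108.8360) = 0.9456. V = [p*·58.8783 + (1−p*)·14.7724]/1.27 = 43.6894. B = V − Δ·S = -69.4027.
(0,0): S=92.0000. Δ = (V_up−V_dn)/(S_up−S_dn) = (43.6894−10.7370)/(119.6000−83.7200) = 0.9184. V = [p*·43.6894 + (1−p*)·10.7370]/1.27 = 32.4052. B = V − Δ·S = -52.0880.
Each (Δ,B) replicates both successor values, so the strategy is self-financing and V0 is arbitrage-free.

(0,0): Delta=0.9184 Bond=-52.0880
(1,0): Delta=0.4524 Bond=-27.1408
(1,1): Delta=0.9456 Bond=-69.4027
(2,0): Delta=0.0000 Bond=0.0000
(2,1): Delta=0.4788 Bond=-37.3412
(2,2): Delta=0.9728 Bond=-92.3748
(3,0): Delta=0.0000 Bond=0.0000
(3,1): Delta=0.0000 Bond=0.0000
(3,2): Delta=0.5068 Bond=-51.3753
(3,3): Delta=1.0000 Bond=-122.8110
V0=32.4052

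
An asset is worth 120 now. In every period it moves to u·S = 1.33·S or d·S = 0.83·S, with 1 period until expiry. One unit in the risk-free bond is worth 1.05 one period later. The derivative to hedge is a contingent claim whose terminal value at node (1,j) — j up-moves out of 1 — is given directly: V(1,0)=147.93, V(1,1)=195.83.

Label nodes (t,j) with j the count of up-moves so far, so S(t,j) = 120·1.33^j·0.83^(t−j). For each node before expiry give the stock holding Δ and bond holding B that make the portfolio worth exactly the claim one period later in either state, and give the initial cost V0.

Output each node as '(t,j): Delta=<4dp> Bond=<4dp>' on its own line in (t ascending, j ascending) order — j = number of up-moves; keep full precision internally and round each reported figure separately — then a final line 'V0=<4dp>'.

Risk-neutral probability p* = (R−d)/(u−d) = (1.05−0.83)/(1.33−0.83) = 0.4400.
Payoff layer (t=1): V(1,0)=147.9300, V(1,1)=195.8300
(0,0): S=120.0000. Δ = (V_up−V_dn)/(S_up−S_dn) = (195.8300−147.9300)/(159.6000−99.6000) = 0.7983. V = [p*·195.8300 + (1−p*)·147.9300]/1.05 = 160.9581. B = V − Δ·S = 65.1581.
Check: Δ(0,0)·S0 + B(0,0) = 160.9581 = V0.

(0,0): Delta=0.7983 Bond=65.1581
V0=160.9581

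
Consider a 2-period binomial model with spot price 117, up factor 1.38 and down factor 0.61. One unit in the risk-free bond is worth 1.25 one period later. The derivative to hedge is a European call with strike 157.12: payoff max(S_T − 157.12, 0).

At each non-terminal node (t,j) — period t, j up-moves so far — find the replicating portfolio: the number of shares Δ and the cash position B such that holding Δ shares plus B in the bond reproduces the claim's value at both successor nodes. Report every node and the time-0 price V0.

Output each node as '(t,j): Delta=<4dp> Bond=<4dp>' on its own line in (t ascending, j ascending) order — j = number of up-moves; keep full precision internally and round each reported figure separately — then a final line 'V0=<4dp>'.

The replicating-portfolio and risk-neutral prices coincide; use p* = (1.25−0.61)/(1.38−0.61) = 0.8312 for the latter.
At expiry t=2: V(2,0)=0.0000, V(2,1)=0.0000, V(2,2)=65.6948
Node (1,0) S=71.3700: V=(p*·0.0000+(1−p*)·0.0000)/1.25=0.0000; Δ=(0.0000−0.0000)/(98.4906−43.5357)=0.0000; B=V−Δ·S=0.0000
Node (1,1) S=161.4600: V=(p*·65.6948+(1−p*)·0.0000)/1.25=43.6828; Δ=(65.6948−0.0000)/(222.8148−98.4906)=0.5284; B=V−Δ·S=-41.6351
Node (0,0) S=117.0000: V=(p*·43.6828+(1−p*)·0.0000)/1.25=29.0462; Δ=(43.6828−0.0000)/(161.4600−71.3700)=0.4849; B=V−Δ·S=-27.6847
Each (Δ,B) replicates both successor values, so the strategy is self-financing and V0 is arbitrage-free.

(0,0): Delta=0.4849 Bond=-27.6847
(1,0): Delta=0.0000 Bond=0.0000
(1,1): Delta=0.5284 Bond=-41.6351
V0=29.0462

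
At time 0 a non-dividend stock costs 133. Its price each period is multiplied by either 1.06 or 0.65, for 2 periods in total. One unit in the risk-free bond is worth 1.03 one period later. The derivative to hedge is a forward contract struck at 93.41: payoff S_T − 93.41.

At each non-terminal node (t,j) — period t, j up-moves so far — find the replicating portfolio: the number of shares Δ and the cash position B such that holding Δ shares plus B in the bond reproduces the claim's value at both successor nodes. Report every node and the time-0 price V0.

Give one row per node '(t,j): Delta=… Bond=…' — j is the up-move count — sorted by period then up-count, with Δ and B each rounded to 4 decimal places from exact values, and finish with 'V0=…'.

(0,0): Delta=1.0000 Bond=-88.0479
(1,0): Delta=1.0000 Bond=-90.6893
(1,1): Delta=1.0000 Bond=-90.6893
V0=44.9521

No-arbitrage ⇒ martingale measure with p* = (R−d)/(u−d) = 0.9268.
Terminal payoffs: V(2,0)=-37.2175, V(2,1)=-1.7730, V(2,2)=56.0288
Node (1,0) S=86.4500: V=(p*·-1.7730+(1−p*)·-37.2175)/1.03=-4.2393; Δ=(-1.7730−-37.2175)/(91.6370−56.1925)=1.0000; B=V−Δ·S=-90.6893
Node (1,1) S=140.9800: V=(p*·56.0288+(1−p*)·-1.7730)/1.03=50.2907; Δ=(56.0288−-1.7730)/(149.4388−91.6370)=1.0000; B=V−Δ·S=-90.6893
Node (0,0) S=133.0000: V=(p*·50.2907+(1−p*)·-4.2393)/1.03=44.9521; Δ=(50.2907−-4.2393)/(140.9800−86.4500)=1.0000; B=V−Δ·S=-88.0479
Self-financing check: at every node Δ·S+B equals the discounted successor values.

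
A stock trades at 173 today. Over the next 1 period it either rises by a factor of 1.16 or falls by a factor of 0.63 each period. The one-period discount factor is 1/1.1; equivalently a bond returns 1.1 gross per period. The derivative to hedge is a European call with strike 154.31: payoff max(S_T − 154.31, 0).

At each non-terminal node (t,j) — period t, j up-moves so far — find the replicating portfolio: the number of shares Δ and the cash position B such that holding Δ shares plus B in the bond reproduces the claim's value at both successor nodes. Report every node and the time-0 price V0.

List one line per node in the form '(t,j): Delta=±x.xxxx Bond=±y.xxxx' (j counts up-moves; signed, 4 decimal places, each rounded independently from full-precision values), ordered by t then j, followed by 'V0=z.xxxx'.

The replicating-portfolio and risk-neutral prices coincide; use p* = (1.1−0.63)/(1.16−0.63) = 0.8868 for the latter.
At expiry t=1: V(1,0)=0.0000, V(1,1)=46.3700
(0,0): S=173.0000. Δ = (V_up−V_dn)/(S_up−S_dn) = (46.3700−0.0000)/(200.6800−108.9900) = 0.5057. V = [p*·46.3700 + (1−p*)·0.0000]/1.1 = 37.3823. B = V − Δ·S = -50.1082.
Root portfolio cost Δ·173+B reproduces V0=37.3823.

(0,0): Delta=0.5057 Bond=-50.1082
V0=37.3823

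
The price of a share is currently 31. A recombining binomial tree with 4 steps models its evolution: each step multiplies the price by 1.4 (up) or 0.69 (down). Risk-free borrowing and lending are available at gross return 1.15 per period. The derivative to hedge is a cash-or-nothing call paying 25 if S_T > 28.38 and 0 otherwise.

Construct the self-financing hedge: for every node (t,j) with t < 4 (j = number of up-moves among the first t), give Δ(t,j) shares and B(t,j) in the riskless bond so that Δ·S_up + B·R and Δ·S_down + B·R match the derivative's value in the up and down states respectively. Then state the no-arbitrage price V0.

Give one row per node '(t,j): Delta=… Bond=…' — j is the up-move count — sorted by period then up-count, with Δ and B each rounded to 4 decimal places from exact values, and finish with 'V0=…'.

(0,0): Delta=0.1800 Bond=6.8777
(1,0): Delta=0.5679 Bond=-0.3887
(1,1): Delta=0.0761 Bond=12.4193
(2,0): Delta=1.3441 Bond=-11.9024
(2,1): Delta=0.3600 Bond=5.7787
(2,2): Delta=0.0000 Bond=18.9036
(3,0): Delta=0.0000 Bond=0.0000
(3,1): Delta=1.7041 Bond=-21.1268
(3,2): Delta=0.0000 Bond=21.7391
(3,3): Delta=0.0000 Bond=21.7391
V0=12.4569

The replicating-portfolio and risk-neutral prices coincide; use p* = (1.15−0.69)/(1.4−0.69) = 0.6479 for the latter.
Terminal payoffs: V(4,0)=0.0000, V(4,1)=0.0000, V(4,2)=25.0000, V(4,3)=25.0000, V(4,4)=25.0000
(3,0): S=10.1838. Δ = (V_up−V_dn)/(S_up−S_dn) = (0.0000−0.0000)/(14.2573−7.0268) = 0.0000. V = [p*·0.0000 + (1−p*)·0.0000]/1.15 = 0.0000. B = V − Δ·S = 0.0000.
(3,1): S=20.6627. Δ = (V_up−V_dn)/(S_up−S_dn) = (25.0000−0.0000)/(28.9278−14.2573) = 1.7041. V = [p*·25.0000 + (1−p*)·0.0000]/1.15 = 14.0845. B = V − Δ·S = -21.1268.
(3,2): S=41.9244. Δ = (V_up−V_dn)/(S_up−S_dn) = (25.0000−25.0000)/(58.6942−28.9278) = 0.0000. V = [p*·25.0000 + (1−p*)·25.0000]/1.15 = 21.7391. B = V − Δ·S = 21.7391.
(3,3): S=85.0640. Δ = (V_up−V_dn)/(S_up−S_dn) = (25.0000−25.0000)/(119.0896−58.6942) = 0.0000. V = [p*·25.0000 + (1−p*)·25.0000]/1.15 = 21.7391. B = V − Δ·S = 21.7391.
(2,0): S=14.7591. Δ = (V_up−V_dn)/(S_up−S_dn) = (14.0845−0.0000)/(20.6627−10.1838) = 1.3441. V = [p*·14.0845 + (1−p*)·0.0000]/1.15 = 7.9349. B = V − Δ·S = -11.9024.
(2,1): S=29.9460. Δ = (V_up−V_dn)/(S_up−S_dn) = (21.7391−14.0845)/(41.9244−20.6627) = 0.3600. V = [p*·21.7391 + (1−p*)·14.0845]/1.15 = 16.5599. B = V − Δ·S = 5.7787.
(2,2): S=60.7600. Δ = (V_up−V_dn)/(S_up−S_dn) = (21.7391−21.7391)/(85.0640−41.9244) = 0.0000. V = [p*·21.7391 + (1−p*)·21.7391]/1.15 = 18.9036. B = V − Δ·S = 18.9036.
(1,0): S=21.3900. Δ = (V_up−V_dn)/(S_up−S_dn) = (16.5599−7.9349)/(29.9460−14.7591) = 0.5679. V = [p*·16.5599 + (1−p*)·7.9349]/1.15 = 11.7591. B = V − Δ·S = -0.3887.
(1,1): S=43.4000. Δ = (V_up−V_dn)/(S_up−S_dn) = (18.9036−16.5599)/(60.7600−29.9460) = 0.0761. V = [p*·18.9036 + (1−p*)·16.5599]/1.15 = 15.7203. B = V − Δ·S = 12.4193.
(0,0): S=31.0000. Δ = (V_up−V_dn)/(S_up−S_dn) = (15.7203−11.7591)/(43.4000−21.3900) = 0.1800. V = [p*·15.7203 + (1−p*)·11.7591]/1.15 = 12.4569. B = V − Δ·S = 6.8777.
Root portfolio cost Δ·31+B reproduces V0=12.4569.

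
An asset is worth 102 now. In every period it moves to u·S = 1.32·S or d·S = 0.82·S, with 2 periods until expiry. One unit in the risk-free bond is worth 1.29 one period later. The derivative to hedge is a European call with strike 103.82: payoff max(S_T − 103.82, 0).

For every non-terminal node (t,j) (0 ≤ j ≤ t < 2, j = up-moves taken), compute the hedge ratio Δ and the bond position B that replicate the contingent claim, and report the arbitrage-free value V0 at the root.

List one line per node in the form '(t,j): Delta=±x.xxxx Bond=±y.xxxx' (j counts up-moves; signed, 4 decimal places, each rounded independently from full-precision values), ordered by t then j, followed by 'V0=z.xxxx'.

(0,0): Delta=0.9679 Bond=-59.0342
(1,0): Delta=0.1575 Bond=-8.3714
(1,1): Delta=1.0000 Bond=-80.4806
V0=39.6881

The replicating-portfolio and risk-neutral prices coincide; use p* = (1.29−0.82)/(1.32−0.82) = 0.9400 for the latter.
Payoff layer (t=2): V(2,0)=0.0000, V(2,1)=6.5848, V(2,2)=73.9048
  t=1,j=0: stock 83.6400 → up 110.4048 (V=6.5848), down 68.5848 (V=0.0000). Price 4.7982; hedge Δ=0.1575, bond B=-8.3714.
  t=1,j=1: stock 134.6400 → up 177.7248 (V=73.9048), down 110.4048 (V=6.5848). Price 54.1594; hedge Δ=1.0000, bond B=-80.4806.
  t=0,j=0: stock 102.0000 → up 134.6400 (V=54.1594), down 83.6400 (V=4.7982). Price 39.6881; hedge Δ=0.9679, bond B=-59.0342.
Check: Δ(0,0)·S0 + B(0,0) = 39.6881 = V0.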